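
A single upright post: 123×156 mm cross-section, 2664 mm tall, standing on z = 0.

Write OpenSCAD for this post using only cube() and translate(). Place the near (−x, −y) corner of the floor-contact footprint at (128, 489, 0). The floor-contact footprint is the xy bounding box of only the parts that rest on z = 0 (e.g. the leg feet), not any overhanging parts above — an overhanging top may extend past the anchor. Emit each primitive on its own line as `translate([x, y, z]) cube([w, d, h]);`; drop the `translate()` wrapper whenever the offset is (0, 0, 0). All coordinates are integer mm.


translate([128, 489, 0]) cube([123, 156, 2664]);


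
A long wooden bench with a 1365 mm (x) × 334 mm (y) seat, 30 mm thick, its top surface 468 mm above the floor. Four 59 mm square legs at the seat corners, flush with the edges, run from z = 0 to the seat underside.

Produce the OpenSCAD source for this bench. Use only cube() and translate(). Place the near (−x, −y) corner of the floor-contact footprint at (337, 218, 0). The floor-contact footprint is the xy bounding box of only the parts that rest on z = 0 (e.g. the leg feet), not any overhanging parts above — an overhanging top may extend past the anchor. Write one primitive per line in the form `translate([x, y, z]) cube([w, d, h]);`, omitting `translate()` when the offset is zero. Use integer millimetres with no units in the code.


translate([337, 218, 438]) cube([1365, 334, 30]);
translate([337, 218, 0]) cube([59, 59, 438]);
translate([337, 493, 0]) cube([59, 59, 438]);
translate([1643, 218, 0]) cube([59, 59, 438]);
translate([1643, 493, 0]) cube([59, 59, 438]);


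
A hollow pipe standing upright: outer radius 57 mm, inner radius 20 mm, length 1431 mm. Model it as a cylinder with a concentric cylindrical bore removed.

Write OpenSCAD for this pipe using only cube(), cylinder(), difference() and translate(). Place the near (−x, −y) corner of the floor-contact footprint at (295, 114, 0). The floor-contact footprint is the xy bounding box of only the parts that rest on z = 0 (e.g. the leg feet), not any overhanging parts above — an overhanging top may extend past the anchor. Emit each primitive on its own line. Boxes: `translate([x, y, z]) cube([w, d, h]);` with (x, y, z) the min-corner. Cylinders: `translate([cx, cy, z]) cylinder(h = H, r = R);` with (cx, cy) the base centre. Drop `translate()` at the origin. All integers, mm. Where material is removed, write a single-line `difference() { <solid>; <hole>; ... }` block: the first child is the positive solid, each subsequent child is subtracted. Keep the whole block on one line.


difference() { translate([352, 171, 0]) cylinder(h = 1431, r = 57); translate([352, 171, 0]) cylinder(h = 1431, r = 20); }


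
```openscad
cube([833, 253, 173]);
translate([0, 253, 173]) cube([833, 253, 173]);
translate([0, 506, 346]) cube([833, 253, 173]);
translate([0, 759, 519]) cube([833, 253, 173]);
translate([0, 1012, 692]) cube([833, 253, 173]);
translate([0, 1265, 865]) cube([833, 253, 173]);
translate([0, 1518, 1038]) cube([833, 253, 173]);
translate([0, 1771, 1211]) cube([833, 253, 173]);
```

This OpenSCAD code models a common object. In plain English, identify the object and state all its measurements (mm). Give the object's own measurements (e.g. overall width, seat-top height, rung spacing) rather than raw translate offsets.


A straight staircase of 8 solid steps. Each step is 833 mm wide (x), 253 mm deep (y, the going) and 173 mm tall (the rise). The first step rests on the floor; each subsequent step sits one going further in +y and one rise higher in +z, directly behind and above the previous step with no overlap.


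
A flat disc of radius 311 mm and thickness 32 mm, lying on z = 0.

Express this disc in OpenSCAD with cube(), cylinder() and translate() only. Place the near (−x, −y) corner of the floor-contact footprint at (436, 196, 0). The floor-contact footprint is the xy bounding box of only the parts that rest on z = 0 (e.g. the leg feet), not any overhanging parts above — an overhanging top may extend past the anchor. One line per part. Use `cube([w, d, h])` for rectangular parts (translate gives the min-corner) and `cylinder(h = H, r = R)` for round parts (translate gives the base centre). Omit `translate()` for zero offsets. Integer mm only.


translate([747, 507, 0]) cylinder(h = 32, r = 311);


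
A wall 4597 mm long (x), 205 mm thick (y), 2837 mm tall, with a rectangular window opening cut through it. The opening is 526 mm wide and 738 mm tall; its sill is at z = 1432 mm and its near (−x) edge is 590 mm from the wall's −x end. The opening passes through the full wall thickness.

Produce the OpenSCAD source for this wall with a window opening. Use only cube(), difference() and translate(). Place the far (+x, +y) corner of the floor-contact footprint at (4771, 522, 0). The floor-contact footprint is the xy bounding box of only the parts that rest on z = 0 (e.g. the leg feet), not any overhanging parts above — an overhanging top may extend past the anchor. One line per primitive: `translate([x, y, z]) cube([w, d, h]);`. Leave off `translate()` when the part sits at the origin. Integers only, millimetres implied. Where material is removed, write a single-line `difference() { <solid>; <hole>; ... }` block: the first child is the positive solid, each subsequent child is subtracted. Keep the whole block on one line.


difference() { translate([174, 317, 0]) cube([4597, 205, 2837]); translate([764, 317, 1432]) cube([526, 205, 738]); }


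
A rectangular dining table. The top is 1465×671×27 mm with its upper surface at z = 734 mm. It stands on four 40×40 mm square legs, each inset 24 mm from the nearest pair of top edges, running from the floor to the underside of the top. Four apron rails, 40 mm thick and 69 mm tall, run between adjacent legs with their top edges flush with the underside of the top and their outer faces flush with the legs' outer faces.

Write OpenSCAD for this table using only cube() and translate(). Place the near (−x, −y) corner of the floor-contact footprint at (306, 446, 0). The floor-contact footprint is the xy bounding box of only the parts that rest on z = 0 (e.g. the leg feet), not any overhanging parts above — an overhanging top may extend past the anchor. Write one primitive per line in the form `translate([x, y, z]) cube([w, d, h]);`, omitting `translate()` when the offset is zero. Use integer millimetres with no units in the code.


translate([282, 422, 707]) cube([1465, 671, 27]);
translate([306, 446, 0]) cube([40, 40, 707]);
translate([1683, 446, 0]) cube([40, 40, 707]);
translate([306, 1029, 0]) cube([40, 40, 707]);
translate([1683, 1029, 0]) cube([40, 40, 707]);
translate([346, 446, 638]) cube([1337, 40, 69]);
translate([346, 1029, 638]) cube([1337, 40, 69]);
translate([306, 486, 638]) cube([40, 543, 69]);
translate([1683, 486, 638]) cube([40, 543, 69]);


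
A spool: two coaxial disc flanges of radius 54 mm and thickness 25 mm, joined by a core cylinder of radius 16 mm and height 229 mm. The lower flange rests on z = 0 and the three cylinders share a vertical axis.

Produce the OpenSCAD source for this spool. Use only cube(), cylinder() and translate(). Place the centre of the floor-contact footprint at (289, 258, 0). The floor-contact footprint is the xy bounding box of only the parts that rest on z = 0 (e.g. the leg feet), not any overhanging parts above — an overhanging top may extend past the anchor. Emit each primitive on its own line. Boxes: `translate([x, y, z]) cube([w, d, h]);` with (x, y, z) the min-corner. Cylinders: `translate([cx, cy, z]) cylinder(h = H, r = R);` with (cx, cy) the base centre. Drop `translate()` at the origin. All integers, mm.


translate([289, 258, 0]) cylinder(h = 25, r = 54);
translate([289, 258, 25]) cylinder(h = 229, r = 16);
translate([289, 258, 254]) cylinder(h = 25, r = 54);


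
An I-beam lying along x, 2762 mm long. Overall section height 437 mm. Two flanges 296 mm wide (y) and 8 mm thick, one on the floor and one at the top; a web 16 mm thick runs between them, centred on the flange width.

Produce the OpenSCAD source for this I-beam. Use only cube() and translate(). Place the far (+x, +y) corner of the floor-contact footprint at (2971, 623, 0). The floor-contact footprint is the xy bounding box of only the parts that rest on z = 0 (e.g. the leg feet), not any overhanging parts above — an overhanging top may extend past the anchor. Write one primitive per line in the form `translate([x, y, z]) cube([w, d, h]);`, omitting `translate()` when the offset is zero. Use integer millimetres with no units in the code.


translate([209, 327, 0]) cube([2762, 296, 8]);
translate([209, 467, 8]) cube([2762, 16, 421]);
translate([209, 327, 429]) cube([2762, 296, 8]);


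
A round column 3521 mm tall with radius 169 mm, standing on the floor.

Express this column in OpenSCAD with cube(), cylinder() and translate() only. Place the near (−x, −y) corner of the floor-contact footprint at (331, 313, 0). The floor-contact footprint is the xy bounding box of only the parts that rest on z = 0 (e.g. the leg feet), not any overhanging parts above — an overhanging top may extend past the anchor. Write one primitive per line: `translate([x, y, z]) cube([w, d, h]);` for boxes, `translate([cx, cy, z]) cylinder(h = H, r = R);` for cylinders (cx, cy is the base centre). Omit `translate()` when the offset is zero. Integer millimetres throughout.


translate([500, 482, 0]) cylinder(h = 3521, r = 169);


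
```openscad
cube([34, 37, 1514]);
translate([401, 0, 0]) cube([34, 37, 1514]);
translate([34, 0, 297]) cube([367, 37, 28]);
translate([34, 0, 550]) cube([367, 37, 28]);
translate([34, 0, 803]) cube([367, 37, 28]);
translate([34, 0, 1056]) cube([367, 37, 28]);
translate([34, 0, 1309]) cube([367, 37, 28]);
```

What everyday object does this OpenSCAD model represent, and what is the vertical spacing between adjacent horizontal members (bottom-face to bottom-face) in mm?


A ladder. The rung spacing is 253 mm.

Two tall 34×37 posts with 5 short bars between them — a ladder. Adjacent rungs sit at z = 297 and z = 550, so the spacing is 550 − 297 = 253 mm.


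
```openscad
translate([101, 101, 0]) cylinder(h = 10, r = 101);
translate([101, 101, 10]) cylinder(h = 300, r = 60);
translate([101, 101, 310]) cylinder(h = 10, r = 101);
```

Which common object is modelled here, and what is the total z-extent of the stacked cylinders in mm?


A spool. The overall height is 320 mm.

Three coaxial cylinders, large–small–large — a spool. Two 10 mm flanges and a 300 mm core give 10 + 300 + 10 = 320 mm.


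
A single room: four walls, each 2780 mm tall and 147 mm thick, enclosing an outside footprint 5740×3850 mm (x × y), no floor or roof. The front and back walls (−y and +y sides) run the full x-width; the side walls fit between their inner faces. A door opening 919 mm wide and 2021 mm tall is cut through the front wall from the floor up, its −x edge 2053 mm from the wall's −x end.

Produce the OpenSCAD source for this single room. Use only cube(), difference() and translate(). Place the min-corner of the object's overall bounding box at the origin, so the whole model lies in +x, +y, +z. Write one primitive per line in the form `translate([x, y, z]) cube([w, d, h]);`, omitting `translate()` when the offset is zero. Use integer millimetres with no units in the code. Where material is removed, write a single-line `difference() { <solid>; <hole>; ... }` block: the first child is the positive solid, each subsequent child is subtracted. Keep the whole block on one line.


difference() { cube([5740, 147, 2780]); translate([2053, 0, 0]) cube([919, 147, 2021]); }
translate([0, 3703, 0]) cube([5740, 147, 2780]);
translate([0, 147, 0]) cube([147, 3556, 2780]);
translate([5593, 147, 0]) cube([147, 3556, 2780]);


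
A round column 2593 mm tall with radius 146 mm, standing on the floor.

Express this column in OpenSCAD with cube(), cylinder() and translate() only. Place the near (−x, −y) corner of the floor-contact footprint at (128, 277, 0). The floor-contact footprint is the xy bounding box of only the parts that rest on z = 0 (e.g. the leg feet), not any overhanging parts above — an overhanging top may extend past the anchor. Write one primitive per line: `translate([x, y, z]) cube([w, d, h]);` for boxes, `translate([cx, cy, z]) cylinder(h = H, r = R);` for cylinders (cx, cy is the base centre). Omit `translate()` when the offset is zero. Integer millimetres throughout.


translate([274, 423, 0]) cylinder(h = 2593, r = 146);


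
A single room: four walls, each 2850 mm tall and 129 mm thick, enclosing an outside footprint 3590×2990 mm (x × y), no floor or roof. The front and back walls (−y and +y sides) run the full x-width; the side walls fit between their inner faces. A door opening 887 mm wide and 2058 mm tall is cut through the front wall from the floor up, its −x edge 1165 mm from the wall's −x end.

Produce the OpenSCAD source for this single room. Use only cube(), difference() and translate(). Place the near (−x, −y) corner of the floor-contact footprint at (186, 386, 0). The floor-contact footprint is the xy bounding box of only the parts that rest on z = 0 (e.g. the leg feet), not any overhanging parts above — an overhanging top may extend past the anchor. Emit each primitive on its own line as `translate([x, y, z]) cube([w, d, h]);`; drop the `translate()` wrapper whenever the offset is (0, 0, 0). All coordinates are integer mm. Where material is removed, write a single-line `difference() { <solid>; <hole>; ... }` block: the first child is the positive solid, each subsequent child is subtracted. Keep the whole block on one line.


difference() { translate([186, 386, 0]) cube([3590, 129, 2850]); translate([1351, 386, 0]) cube([887, 129, 2058]); }
translate([186, 3247, 0]) cube([3590, 129, 2850]);
translate([186, 515, 0]) cube([129, 2732, 2850]);
translate([3647, 515, 0]) cube([129, 2732, 2850]);


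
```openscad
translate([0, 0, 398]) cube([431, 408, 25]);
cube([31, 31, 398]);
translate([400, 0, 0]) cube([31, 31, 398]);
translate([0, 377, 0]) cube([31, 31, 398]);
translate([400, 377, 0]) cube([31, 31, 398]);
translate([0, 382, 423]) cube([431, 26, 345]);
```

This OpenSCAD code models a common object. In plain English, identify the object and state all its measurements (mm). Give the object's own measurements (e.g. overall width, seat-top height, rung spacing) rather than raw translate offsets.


A chair. The seat is a 431×408×25 mm slab with its top at z = 423 mm, on four 31×31 mm corner legs (flush with the seat edges, standing on z = 0). A flat backrest 26 mm thick, 345 mm tall, spans the full seat width and rises from the seat top along its +y edge, rear face flush with the rear of the seat.


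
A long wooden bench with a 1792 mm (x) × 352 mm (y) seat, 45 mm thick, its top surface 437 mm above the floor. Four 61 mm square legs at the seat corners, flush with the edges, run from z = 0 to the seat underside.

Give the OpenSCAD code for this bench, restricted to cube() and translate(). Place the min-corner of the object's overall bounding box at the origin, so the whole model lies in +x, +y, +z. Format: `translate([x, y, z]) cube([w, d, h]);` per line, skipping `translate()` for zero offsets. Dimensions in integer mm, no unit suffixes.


// leg_h = 437 − 45 = 392
translate([0, 0, 392]) cube([1792, 352, 45]);
cube([61, 61, 392]);
translate([0, 291, 0]) cube([61, 61, 392]);
translate([1731, 0, 0]) cube([61, 61, 392]);
translate([1731, 291, 0]) cube([61, 61, 392]);


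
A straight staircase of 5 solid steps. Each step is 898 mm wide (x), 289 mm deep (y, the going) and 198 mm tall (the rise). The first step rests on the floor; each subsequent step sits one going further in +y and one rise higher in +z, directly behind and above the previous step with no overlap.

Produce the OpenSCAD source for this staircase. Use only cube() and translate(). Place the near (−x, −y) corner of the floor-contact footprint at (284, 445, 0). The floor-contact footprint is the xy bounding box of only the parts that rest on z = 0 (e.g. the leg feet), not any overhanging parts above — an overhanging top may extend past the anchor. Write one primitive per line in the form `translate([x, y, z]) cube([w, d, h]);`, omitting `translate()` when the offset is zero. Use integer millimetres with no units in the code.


translate([284, 445, 0]) cube([898, 289, 198]);
translate([284, 734, 198]) cube([898, 289, 198]);
translate([284, 1023, 396]) cube([898, 289, 198]);
translate([284, 1312, 594]) cube([898, 289, 198]);
translate([284, 1601, 792]) cube([898, 289, 198]);


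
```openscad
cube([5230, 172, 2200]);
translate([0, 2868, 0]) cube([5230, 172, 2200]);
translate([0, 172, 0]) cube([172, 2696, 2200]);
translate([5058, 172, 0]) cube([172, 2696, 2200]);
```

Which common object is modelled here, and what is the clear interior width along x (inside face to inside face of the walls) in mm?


A house (or room) frame. The interior width is 4886 mm.

Four 2200 mm walls enclosing a rectangle with no floor or roof — a room or house frame. Outside width is 5230 mm and wall thickness is 172 mm, so the interior width is 5230 − 2 × 172 = 4886 mm.


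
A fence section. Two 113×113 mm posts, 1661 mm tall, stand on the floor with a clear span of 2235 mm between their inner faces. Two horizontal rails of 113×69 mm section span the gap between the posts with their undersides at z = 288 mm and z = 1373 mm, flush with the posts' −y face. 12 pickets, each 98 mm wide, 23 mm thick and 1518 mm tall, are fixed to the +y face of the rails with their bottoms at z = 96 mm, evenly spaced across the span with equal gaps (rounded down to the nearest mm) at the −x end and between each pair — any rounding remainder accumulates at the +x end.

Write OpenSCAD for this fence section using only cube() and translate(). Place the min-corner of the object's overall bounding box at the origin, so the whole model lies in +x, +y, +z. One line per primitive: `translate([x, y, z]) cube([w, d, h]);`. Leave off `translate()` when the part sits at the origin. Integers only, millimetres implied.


cube([113, 113, 1661]);
translate([2348, 0, 0]) cube([113, 113, 1661]);
translate([113, 0, 288]) cube([2235, 113, 69]);
translate([113, 0, 1373]) cube([2235, 113, 69]);
translate([194, 113, 96]) cube([98, 23, 1518]);
translate([373, 113, 96]) cube([98, 23, 1518]);
translate([552, 113, 96]) cube([98, 23, 1518]);
translate([731, 113, 96]) cube([98, 23, 1518]);
translate([910, 113, 96]) cube([98, 23, 1518]);
translate([1089, 113, 96]) cube([98, 23, 1518]);
translate([1268, 113, 96]) cube([98, 23, 1518]);
translate([1447, 113, 96]) cube([98, 23, 1518]);
translate([1626, 113, 96]) cube([98, 23, 1518]);
translate([1805, 113, 96]) cube([98, 23, 1518]);
translate([1984, 113, 96]) cube([98, 23, 1518]);
translate([2163, 113, 96]) cube([98, 23, 1518]);


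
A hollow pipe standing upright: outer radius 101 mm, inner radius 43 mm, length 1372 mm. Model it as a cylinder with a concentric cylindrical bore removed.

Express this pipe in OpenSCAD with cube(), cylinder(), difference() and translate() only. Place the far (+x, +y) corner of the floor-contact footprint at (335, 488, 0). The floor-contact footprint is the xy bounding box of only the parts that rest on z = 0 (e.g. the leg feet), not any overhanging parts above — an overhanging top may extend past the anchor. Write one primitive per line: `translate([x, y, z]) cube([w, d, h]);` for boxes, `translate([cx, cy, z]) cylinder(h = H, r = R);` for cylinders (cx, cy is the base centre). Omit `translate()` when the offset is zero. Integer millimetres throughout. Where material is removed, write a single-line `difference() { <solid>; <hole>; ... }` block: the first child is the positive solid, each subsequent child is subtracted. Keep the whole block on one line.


difference() { translate([234, 387, 0]) cylinder(h = 1372, r = 101); translate([234, 387, 0]) cylinder(h = 1372, r = 43); }


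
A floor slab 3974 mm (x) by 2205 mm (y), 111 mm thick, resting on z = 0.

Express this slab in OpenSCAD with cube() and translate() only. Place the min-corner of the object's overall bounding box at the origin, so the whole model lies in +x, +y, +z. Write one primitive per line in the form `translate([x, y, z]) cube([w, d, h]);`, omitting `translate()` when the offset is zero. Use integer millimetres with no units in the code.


cube([3974, 2205, 111]);


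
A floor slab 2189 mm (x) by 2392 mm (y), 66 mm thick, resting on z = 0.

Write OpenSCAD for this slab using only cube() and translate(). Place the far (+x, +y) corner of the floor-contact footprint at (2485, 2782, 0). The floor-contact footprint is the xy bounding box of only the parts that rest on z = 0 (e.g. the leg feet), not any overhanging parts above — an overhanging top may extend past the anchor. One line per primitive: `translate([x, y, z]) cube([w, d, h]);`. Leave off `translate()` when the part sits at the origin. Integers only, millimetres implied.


translate([296, 390, 0]) cube([2189, 2392, 66]);


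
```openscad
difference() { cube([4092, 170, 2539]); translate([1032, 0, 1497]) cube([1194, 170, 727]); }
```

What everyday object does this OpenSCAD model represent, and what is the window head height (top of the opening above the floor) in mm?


A wall with a window opening. The window head height is 2224 mm.

A wall with a rectangular opening subtracted — a window. Sill at z = 1497, opening 727 mm tall, so the head is at 1497 + 727 = 2224 mm.


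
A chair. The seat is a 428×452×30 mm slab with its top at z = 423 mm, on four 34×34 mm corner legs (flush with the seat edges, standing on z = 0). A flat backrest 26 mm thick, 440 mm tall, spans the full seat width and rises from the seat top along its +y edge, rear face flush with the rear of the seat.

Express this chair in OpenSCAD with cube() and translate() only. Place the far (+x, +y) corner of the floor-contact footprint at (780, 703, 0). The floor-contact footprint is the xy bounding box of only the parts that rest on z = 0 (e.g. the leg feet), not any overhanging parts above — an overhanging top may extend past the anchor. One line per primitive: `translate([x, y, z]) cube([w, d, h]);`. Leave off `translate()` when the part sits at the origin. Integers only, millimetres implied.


translate([352, 251, 393]) cube([428, 452, 30]);
translate([352, 251, 0]) cube([34, 34, 393]);
translate([746, 251, 0]) cube([34, 34, 393]);
translate([352, 669, 0]) cube([34, 34, 393]);
translate([746, 669, 0]) cube([34, 34, 393]);
translate([352, 677, 423]) cube([428, 26, 440]);


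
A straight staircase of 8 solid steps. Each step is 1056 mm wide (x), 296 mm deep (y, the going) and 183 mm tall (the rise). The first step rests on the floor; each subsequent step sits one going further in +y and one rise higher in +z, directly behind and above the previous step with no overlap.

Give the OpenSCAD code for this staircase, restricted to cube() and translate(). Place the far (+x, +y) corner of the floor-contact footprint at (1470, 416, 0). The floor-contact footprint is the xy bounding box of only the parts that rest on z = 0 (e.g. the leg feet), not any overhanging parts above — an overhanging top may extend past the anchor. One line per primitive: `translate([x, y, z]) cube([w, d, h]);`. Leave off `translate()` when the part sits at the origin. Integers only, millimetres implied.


translate([414, 120, 0]) cube([1056, 296, 183]);
translate([414, 416, 183]) cube([1056, 296, 183]);
translate([414, 712, 366]) cube([1056, 296, 183]);
translate([414, 1008, 549]) cube([1056, 296, 183]);
translate([414, 1304, 732]) cube([1056, 296, 183]);
translate([414, 1600, 915]) cube([1056, 296, 183]);
translate([414, 1896, 1098]) cube([1056, 296, 183]);
translate([414, 2192, 1281]) cube([1056, 296, 183]);


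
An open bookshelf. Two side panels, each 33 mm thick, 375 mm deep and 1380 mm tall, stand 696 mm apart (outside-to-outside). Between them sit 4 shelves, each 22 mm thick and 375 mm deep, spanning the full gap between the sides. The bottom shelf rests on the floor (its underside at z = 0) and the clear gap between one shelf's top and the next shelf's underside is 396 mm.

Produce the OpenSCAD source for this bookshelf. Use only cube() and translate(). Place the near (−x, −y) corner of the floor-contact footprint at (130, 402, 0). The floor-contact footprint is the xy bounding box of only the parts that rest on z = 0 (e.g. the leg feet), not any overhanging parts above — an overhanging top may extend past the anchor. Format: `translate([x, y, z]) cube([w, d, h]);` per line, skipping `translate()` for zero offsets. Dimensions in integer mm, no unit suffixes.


translate([130, 402, 0]) cube([33, 375, 1380]);
translate([793, 402, 0]) cube([33, 375, 1380]);
translate([163, 402, 0]) cube([630, 375, 22]);
translate([163, 402, 418]) cube([630, 375, 22]);
translate([163, 402, 836]) cube([630, 375, 22]);
translate([163, 402, 1254]) cube([630, 375, 22]);


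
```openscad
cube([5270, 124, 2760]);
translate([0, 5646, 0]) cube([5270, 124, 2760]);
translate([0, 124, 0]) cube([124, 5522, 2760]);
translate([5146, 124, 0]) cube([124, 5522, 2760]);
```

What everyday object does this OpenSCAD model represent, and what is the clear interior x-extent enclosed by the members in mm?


A house (or room) frame. The interior width is 5022 mm.

Four 2760 mm walls enclosing a rectangle with no floor or roof — a room or house frame. Outside width is 5270 mm and wall thickness is 124 mm, so the interior width is 5270 − 2 × 124 = 5022 mm.


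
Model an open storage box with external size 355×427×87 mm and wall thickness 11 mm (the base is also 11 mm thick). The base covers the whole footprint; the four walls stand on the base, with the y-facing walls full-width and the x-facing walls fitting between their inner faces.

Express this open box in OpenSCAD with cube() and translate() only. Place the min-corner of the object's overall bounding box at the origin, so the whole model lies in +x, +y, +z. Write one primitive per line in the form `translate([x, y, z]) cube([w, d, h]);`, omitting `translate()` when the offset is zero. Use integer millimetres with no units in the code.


cube([355, 427, 11]);
translate([0, 0, 11]) cube([355, 11, 76]);
translate([0, 416, 11]) cube([355, 11, 76]);
translate([0, 11, 11]) cube([11, 405, 76]);
translate([344, 11, 11]) cube([11, 405, 76]);


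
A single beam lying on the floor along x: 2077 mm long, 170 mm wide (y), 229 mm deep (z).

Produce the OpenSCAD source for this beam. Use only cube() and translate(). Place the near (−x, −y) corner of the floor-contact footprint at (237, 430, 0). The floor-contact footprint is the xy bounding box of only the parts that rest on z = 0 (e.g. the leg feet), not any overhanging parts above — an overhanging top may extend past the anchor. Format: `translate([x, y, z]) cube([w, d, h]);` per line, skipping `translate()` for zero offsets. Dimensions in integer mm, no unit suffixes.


translate([237, 430, 0]) cube([2077, 170, 229]);


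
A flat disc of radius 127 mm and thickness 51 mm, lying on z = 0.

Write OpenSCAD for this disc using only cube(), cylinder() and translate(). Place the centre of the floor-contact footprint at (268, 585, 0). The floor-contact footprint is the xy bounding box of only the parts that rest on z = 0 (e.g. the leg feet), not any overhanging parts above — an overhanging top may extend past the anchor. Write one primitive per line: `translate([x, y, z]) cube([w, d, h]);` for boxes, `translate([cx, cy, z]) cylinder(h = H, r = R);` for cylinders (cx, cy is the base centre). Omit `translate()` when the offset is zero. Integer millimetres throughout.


translate([268, 585, 0]) cylinder(h = 51, r = 127);


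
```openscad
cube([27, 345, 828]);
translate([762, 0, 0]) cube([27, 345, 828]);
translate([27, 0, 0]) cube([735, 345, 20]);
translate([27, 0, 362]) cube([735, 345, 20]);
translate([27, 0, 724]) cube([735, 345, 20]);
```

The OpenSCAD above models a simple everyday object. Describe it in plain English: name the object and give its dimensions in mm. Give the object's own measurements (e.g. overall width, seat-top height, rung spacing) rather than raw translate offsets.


An open bookshelf. Two side panels, each 27 mm thick, 345 mm deep and 828 mm tall, stand 789 mm apart (outside-to-outside). Between them sit 3 shelves, each 20 mm thick and 345 mm deep, spanning the full gap between the sides. The bottom shelf rests on the floor (its underside at z = 0) and the clear gap between one shelf's top and the next shelf's underside is 342 mm.


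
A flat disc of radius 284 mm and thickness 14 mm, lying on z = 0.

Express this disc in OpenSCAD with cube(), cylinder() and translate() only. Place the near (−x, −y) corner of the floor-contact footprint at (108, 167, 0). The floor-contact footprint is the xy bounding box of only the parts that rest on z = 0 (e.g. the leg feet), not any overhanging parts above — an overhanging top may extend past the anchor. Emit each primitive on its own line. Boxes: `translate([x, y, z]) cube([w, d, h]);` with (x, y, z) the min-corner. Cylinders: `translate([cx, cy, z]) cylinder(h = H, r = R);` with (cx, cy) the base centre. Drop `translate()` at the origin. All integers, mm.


translate([392, 451, 0]) cylinder(h = 14, r = 284);


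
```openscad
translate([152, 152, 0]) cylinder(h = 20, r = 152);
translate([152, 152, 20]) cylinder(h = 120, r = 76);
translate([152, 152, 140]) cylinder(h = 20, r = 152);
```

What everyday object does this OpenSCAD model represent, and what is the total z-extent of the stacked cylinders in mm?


A spool. The overall height is 160 mm.

Three coaxial cylinders, large–small–large — a spool. Two 20 mm flanges and a 120 mm core give 20 + 120 + 20 = 160 mm.


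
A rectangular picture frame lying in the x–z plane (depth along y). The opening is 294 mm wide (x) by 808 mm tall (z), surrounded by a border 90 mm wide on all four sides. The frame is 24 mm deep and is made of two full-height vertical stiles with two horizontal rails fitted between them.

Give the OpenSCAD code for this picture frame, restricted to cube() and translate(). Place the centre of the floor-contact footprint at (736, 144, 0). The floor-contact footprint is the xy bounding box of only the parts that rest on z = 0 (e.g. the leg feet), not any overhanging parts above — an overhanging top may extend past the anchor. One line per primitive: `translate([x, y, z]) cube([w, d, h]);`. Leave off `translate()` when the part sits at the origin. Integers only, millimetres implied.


translate([499, 132, 0]) cube([90, 24, 988]);
translate([883, 132, 0]) cube([90, 24, 988]);
translate([589, 132, 0]) cube([294, 24, 90]);
translate([589, 132, 898]) cube([294, 24, 90]);


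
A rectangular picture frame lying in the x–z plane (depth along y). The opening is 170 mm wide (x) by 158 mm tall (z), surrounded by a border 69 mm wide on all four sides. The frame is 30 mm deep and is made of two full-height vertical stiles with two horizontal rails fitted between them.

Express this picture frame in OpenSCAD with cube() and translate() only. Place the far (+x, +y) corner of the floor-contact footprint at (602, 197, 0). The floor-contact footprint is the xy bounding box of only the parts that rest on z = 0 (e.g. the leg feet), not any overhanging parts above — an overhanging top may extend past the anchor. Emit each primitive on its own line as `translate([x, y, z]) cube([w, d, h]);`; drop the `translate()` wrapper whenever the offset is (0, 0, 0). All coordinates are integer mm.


translate([294, 167, 0]) cube([69, 30, 296]);
translate([533, 167, 0]) cube([69, 30, 296]);
translate([363, 167, 0]) cube([170, 30, 69]);
translate([363, 167, 227]) cube([170, 30, 69]);


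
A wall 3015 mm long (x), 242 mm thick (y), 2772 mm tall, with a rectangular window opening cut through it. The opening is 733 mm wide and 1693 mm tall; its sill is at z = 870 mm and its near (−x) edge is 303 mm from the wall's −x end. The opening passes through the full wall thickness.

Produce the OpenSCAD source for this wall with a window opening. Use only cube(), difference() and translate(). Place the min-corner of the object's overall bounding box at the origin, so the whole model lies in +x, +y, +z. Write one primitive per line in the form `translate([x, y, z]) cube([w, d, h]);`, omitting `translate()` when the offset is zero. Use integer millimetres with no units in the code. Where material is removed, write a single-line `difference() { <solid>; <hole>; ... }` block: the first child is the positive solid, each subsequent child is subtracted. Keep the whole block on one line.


difference() { cube([3015, 242, 2772]); translate([303, 0, 870]) cube([733, 242, 1693]); }


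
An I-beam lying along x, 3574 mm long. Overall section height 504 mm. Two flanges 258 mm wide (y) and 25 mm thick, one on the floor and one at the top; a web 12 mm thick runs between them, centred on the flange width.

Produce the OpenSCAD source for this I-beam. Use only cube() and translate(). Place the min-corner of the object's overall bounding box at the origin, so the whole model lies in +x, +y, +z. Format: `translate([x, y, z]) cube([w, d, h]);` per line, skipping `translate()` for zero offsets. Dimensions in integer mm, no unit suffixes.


cube([3574, 258, 25]);
translate([0, 123, 25]) cube([3574, 12, 454]);
translate([0, 0, 479]) cube([3574, 258, 25]);


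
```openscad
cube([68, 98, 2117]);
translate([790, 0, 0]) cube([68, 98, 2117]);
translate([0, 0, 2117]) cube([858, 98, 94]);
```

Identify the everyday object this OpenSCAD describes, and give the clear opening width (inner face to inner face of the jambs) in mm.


A door frame. The clear opening width is 722 mm.

Two 2117 mm tall posts with a header on top — a door frame. The left jamb is 68 mm wide at x = 0; the right jamb starts at x = 790. The clear opening is 790 − 68 = 722 mm.


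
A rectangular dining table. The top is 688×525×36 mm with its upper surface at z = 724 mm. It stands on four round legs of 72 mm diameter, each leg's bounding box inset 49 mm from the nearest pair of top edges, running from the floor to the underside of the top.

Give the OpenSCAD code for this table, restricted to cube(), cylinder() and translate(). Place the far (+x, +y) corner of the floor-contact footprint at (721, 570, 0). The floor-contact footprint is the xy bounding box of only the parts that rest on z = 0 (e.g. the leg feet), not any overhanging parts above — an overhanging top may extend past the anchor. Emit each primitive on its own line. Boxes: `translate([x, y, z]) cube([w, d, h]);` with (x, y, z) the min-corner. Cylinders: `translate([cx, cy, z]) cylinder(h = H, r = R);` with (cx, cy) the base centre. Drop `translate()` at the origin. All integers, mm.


translate([82, 94, 688]) cube([688, 525, 36]);
translate([167, 179, 0]) cylinder(h = 688, r = 36);
translate([685, 179, 0]) cylinder(h = 688, r = 36);
translate([167, 534, 0]) cylinder(h = 688, r = 36);
translate([685, 534, 0]) cylinder(h = 688, r = 36);


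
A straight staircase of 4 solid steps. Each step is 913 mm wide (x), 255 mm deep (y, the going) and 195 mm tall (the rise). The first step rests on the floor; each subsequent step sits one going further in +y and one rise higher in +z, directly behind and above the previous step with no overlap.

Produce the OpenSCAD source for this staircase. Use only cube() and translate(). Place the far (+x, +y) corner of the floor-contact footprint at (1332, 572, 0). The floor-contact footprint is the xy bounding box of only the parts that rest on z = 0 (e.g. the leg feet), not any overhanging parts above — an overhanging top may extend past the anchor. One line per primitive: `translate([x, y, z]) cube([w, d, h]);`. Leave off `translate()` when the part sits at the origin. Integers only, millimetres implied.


translate([419, 317, 0]) cube([913, 255, 195]);
translate([419, 572, 195]) cube([913, 255, 195]);
translate([419, 827, 390]) cube([913, 255, 195]);
translate([419, 1082, 585]) cube([913, 255, 195]);


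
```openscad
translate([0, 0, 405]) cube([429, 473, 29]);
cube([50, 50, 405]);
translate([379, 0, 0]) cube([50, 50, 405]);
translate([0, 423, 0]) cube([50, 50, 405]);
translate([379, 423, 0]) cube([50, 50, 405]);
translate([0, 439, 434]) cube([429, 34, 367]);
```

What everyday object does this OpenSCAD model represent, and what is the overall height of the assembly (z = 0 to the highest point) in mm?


A chair. The overall height is 801 mm.

A slab on four corner posts with a tall panel at the back — a chair. The seat slab sits at z = 405 with thickness 29, and the 367 mm backrest starts at the seat top, so the overall height is 405 + 29 + 367 = 801 mm.


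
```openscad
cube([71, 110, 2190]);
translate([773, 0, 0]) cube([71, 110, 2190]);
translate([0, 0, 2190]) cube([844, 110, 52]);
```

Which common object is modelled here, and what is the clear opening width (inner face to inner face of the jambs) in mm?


A door frame. The clear opening width is 702 mm.

Two 2190 mm tall posts with a header on top — a door frame. The left jamb is 71 mm wide at x = 0; the right jamb starts at x = 773. The clear opening is 773 − 71 = 702 mm.


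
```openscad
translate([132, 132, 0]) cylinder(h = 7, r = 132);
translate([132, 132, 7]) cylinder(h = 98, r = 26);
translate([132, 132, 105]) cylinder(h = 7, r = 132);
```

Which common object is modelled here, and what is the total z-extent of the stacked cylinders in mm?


A spool. The overall height is 112 mm.

Three coaxial cylinders, large–small–large — a spool. Two 7 mm flanges and a 98 mm core give 7 + 98 + 7 = 112 mm.


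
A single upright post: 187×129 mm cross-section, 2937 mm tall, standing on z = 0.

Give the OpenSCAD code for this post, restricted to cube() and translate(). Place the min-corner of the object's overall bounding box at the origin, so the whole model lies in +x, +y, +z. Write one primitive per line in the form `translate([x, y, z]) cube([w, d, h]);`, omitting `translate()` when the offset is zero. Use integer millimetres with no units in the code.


cube([187, 129, 2937]);


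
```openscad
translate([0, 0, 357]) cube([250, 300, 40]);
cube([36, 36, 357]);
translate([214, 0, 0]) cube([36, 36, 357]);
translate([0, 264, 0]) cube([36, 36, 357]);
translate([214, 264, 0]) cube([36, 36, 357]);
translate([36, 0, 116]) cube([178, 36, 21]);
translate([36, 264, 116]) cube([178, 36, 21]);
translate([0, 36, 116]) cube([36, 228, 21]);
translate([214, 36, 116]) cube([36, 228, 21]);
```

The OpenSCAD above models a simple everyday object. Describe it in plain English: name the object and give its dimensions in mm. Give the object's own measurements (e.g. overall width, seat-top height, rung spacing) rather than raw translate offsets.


A four-legged stool. The seat is a 250×300×40 mm slab whose top surface is at z = 397 mm; four square legs, each 36×36 mm in cross-section, run from the floor (z = 0) to the underside of the seat, each flush with a corner of the seat. Four stretchers, 36 mm wide and 21 mm tall, connect adjacent legs with their undersides at z = 116 mm, each running between the inner faces of the legs it joins and aligned with the legs' outer faces on the other axis.


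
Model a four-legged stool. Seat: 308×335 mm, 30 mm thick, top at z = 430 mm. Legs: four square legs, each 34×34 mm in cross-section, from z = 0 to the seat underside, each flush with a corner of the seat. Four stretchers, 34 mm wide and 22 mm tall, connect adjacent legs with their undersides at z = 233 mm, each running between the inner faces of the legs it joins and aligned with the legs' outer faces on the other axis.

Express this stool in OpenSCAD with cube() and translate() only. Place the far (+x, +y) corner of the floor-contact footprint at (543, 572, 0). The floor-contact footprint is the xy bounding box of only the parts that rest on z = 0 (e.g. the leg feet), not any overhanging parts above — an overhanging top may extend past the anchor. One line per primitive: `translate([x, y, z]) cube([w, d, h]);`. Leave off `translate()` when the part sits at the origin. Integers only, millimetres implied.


translate([235, 237, 400]) cube([308, 335, 30]);
translate([235, 237, 0]) cube([34, 34, 400]);
translate([509, 237, 0]) cube([34, 34, 400]);
translate([235, 538, 0]) cube([34, 34, 400]);
translate([509, 538, 0]) cube([34, 34, 400]);
translate([269, 237, 233]) cube([240, 34, 22]);
translate([269, 538, 233]) cube([240, 34, 22]);
translate([235, 271, 233]) cube([34, 267, 22]);
translate([509, 271, 233]) cube([34, 267, 22]);
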